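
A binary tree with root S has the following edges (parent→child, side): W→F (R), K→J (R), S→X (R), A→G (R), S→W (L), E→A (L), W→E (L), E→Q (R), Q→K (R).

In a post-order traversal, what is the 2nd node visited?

A

Post-order visits the left subtree, then the right subtree, then the node.
At S: go left to W.
  At W: go left to E.
    At E: go left to A.
      At A: no left child.
      At A: go right to G.
        G is a leaf — visit G.
      Visit A.
    At E: go right to Q.
      At Q: no left child.
      At Q: go right to K.
        At K: no left child.
        At K: go right to J.
          J is a leaf — visit J.
        Visit K.
      Visit Q.
    Visit E.
  At W: go right to F.
    F is a leaf — visit F.
  Visit W.
At S: go right to X.
  X is a leaf — visit X.
Visit S.
Full post-order sequence: G, A, J, K, Q, E, F, W, X, S.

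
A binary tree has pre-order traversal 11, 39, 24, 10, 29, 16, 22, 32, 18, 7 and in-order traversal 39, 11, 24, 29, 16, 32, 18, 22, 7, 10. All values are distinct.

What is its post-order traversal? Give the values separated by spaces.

The first element of pre-order is the root; it splits in-order into left and right subtrees.
Root 11: left subtree has 1 node {39}, right has 8 {24, 29, 16, 32, 18, 22, 7, 10}.
  Root 24: left subtree has 0 nodes { }, right has 7 {29, 16, 32, 18, 22, 7, 10}.
    Root 10: left subtree has 6 nodes {29, 16, 32, 18, 22, 7}, right has 0 { }.
      Root 29: left subtree has 0 nodes { }, right has 5 {16, 32, 18, 22, 7}.
        Root 16: left subtree has 0 nodes { }, right has 4 {32, 18, 22, 7}.
          Root 22: left subtree has 2 nodes {32, 18}, right has 1 {7}.
            Root 32: left subtree has 0 nodes { }, right has 1 {18}.

39 18 32 7 22 16 29 10 24 11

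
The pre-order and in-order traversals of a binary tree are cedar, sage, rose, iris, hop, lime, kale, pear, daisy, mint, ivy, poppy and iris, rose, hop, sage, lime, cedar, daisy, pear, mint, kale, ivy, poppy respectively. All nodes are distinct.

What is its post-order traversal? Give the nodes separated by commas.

iris, hop, rose, lime, sage, daisy, mint, pear, poppy, ivy, kale, cedar

The first element of pre-order is the root; it splits in-order into left and right subtrees.
Root cedar: left subtree has 5 nodes {iris, rose, hop, sage, lime}, right has 6 {daisy, pear, mint, kale, ivy, poppy}.
  Root sage: left subtree has 3 nodes {iris, rose, hop}, right has 1 {lime}.
    Root rose: left subtree has 1 node {iris}, right has 1 {hop}.
  Root kale: left subtree has 3 nodes {daisy, pear, mint}, right has 2 {ivy, poppy}.
    Root pear: left subtree has 1 node {daisy}, right has 1 {mint}.
    Root ivy: left subtree has 0 nodes { }, right has 1 {poppy}.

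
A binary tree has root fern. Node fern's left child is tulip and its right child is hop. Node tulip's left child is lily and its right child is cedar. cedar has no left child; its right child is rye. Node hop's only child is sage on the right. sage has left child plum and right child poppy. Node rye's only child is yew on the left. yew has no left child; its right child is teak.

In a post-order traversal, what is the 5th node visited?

cedar

Post-order visits the left subtree, then the right subtree, then the node.
At fern: go left to tulip.
  At tulip: go left to lily.
    lily is a leaf — visit lily.
  At tulip: go right to cedar.
    At cedar: no left child.
    At cedar: go right to rye.
      At rye: go left to yew.
        At yew: no left child.
        At yew: go right to teak.
          teak is a leaf — visit teak.
        Visit yew.
      At rye: no right child.
      Visit rye.
    Visit cedar.
  Visit tulip.
At fern: go right to hop.
  At hop: no left child.
  At hop: go right to sage.
    At sage: go left to plum.
      plum is a leaf — visit plum.
    At sage: go right to poppy.
      poppy is a leaf — visit poppy.
    Visit sage.
  Visit hop.
Visit fern.
Full post-order sequence: lily, teak, yew, rye, cedar, tulip, plum, poppy, sage, hop, fern.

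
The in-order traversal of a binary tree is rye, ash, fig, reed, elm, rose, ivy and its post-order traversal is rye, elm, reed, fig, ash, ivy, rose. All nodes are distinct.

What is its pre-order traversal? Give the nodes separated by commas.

rose, ash, rye, fig, reed, elm, ivy

The last element of post-order is the root; it splits in-order into left and right subtrees.
Root rose: left subtree has 5 nodes {rye, ash, fig, reed, elm}, right has 1 {ivy}.
  Root ash: left subtree has 1 node {rye}, right has 3 {fig, reed, elm}.
    Root fig: left subtree has 0 nodes { }, right has 2 {reed, elm}.
      Root reed: left subtree has 0 nodes { }, right has 1 {elm}.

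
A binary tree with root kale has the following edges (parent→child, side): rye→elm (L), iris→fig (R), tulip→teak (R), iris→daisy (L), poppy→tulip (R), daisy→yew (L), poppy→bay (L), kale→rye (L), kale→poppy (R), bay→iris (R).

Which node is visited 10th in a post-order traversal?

Post-order visits the left subtree, then the right subtree, then the node.
At kale: go left to rye.
  At rye: go left to elm.
    elm is a leaf — visit elm.
  At rye: no right child.
  Visit rye.
At kale: go right to poppy.
  At poppy: go left to bay.
    At bay: no left child.
    At bay: go right to iris.
      At iris: go left to daisy.
        At daisy: go left to yew.
          yew is a leaf — visit yew.
        At daisy: no right child.
        Visit daisy.
      At iris: go right to fig.
        fig is a leaf — visit fig.
      Visit iris.
    Visit bay.
  At poppy: go right to tulip.
    At tulip: no left child.
    At tulip: go right to teak.
      teak is a leaf — visit teak.
    Visit tulip.
  Visit poppy.
Visit kale.
Full post-order sequence: elm, rye, yew, daisy, fig, iris, bay, teak, tulip, poppy, kale.

poppy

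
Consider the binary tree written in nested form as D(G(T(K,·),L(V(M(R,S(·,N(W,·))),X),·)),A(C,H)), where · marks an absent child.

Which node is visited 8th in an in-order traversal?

N

In-order visits the left subtree, then the node, then the right subtree.
At D: go left to G.
  At G: go left to T.
    At T: go left to K.
      K is a leaf — visit K.
    Visit T.
    At T: no right child.
  Visit G.
  At G: go right to L.
    At L: go left to V.
      At V: go left to M.
        At M: go left to R.
          R is a leaf — visit R.
        Visit M.
        At M: go right to S.
          At S: no left child.
          Visit S.
          At S: go right to N.
            At N: go left to W.
              W is a leaf — visit W.
            Visit N.
            At N: no right child.
      Visit V.
      At V: go right to X.
        X is a leaf — visit X.
    Visit L.
    At L: no right child.
Visit D.
At D: go right to A.
  At A: go left to C.
    C is a leaf — visit C.
  Visit A.
  At A: go right to H.
    H is a leaf — visit H.
Full in-order sequence: K, T, G, R, M, S, W, N, V, X, L, D, C, A, H.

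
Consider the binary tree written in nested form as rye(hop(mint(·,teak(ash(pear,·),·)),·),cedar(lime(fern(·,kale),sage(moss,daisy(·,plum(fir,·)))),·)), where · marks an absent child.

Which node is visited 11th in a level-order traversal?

Level-order visits nodes level by level from the root, left to right within each level.
Level 0: rye
Level 1: hop, cedar
Level 2: mint, lime
Level 3: teak, fern, sage
Level 4: ash, kale, moss, daisy
Level 5: pear, plum
Level 6: fir
Full level-order sequence: rye, hop, cedar, mint, lime, teak, fern, sage, ash, kale, moss, daisy, pear, plum, fir.

moss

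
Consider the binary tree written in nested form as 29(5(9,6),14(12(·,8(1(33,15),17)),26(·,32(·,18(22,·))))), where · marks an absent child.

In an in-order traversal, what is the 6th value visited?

33

In-order visits the left subtree, then the node, then the right subtree.
At 29: go left to 5.
  At 5: go left to 9.
    9 is a leaf — visit 9.
  Visit 5.
  At 5: go right to 6.
    6 is a leaf — visit 6.
Visit 29.
At 29: go right to 14.
  At 14: go left to 12.
    At 12: no left child.
    Visit 12.
    At 12: go right to 8.
      At 8: go left to 1.
        At 1: go left to 33.
          33 is a leaf — visit 33.
        Visit 1.
        At 1: go right to 15.
          15 is a leaf — visit 15.
      Visit 8.
      At 8: go right to 17.
        17 is a leaf — visit 17.
  Visit 14.
  At 14: go right to 26.
    At 26: no left child.
    Visit 26.
    At 26: go right to 32.
      At 32: no left child.
      Visit 32.
      At 32: go right to 18.
        At 18: go left to 22.
          22 is a leaf — visit 22.
        Visit 18.
        At 18: no right child.
Full in-order sequence: 9, 5, 6, 29, 12, 33, 1, 15, 8, 17, 14, 26, 32, 22, 18.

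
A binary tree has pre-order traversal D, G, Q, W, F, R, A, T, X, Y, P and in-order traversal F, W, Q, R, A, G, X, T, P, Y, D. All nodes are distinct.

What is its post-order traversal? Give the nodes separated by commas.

The first element of pre-order is the root; it splits in-order into left and right subtrees.
Root D: left subtree has 10 nodes {F, W, Q, R, A, G, X, T, P, Y}, right has 0 { }.
  Root G: left subtree has 5 nodes {F, W, Q, R, A}, right has 4 {X, T, P, Y}.
    Root Q: left subtree has 2 nodes {F, W}, right has 2 {R, A}.
      Root W: left subtree has 1 node {F}, right has 0 { }.
      Root R: left subtree has 0 nodes { }, right has 1 {A}.
    Root T: left subtree has 1 node {X}, right has 2 {P, Y}.
      Root Y: left subtree has 1 node {P}, right has 0 { }.

F, W, A, R, Q, X, P, Y, T, G, D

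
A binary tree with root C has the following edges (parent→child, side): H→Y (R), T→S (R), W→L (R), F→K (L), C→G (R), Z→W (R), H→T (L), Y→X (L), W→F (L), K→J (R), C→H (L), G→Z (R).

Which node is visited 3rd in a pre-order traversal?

Pre-order visits the node, then its left subtree, then its right subtree.
Visit C.
At C: go left to H.
  Visit H.
  At H: go left to T.
    Visit T.
    At T: no left child.
    At T: go right to S.
      S is a leaf — visit S.
  At H: go right to Y.
    Visit Y.
    At Y: go left to X.
      X is a leaf — visit X.
    At Y: no right child.
At C: go right to G.
  Visit G.
  At G: no left child.
  At G: go right to Z.
    Visit Z.
    At Z: no left child.
    At Z: go right to W.
      Visit W.
      At W: go left to F.
        Visit F.
        At F: go left to K.
          Visit K.
          At K: no left child.
          At K: go right to J.
            J is a leaf — visit J.
        At F: no right child.
      At W: go right to L.
        L is a leaf — visit L.
Full pre-order sequence: C, H, T, S, Y, X, G, Z, W, F, K, J, L.

T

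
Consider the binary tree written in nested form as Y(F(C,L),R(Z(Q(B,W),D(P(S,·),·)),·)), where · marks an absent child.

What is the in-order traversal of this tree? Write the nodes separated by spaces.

In-order visits the left subtree, then the node, then the right subtree.
At Y: go left to F.
  At F: go left to C.
    C is a leaf — visit C.
  Visit F.
  At F: go right to L.
    L is a leaf — visit L.
Visit Y.
At Y: go right to R.
  At R: go left to Z.
    At Z: go left to Q.
      At Q: go left to B.
        B is a leaf — visit B.
      Visit Q.
      At Q: go right to W.
        W is a leaf — visit W.
    Visit Z.
    At Z: go right to D.
      At D: go left to P.
        At P: go left to S.
          S is a leaf — visit S.
        Visit P.
        At P: no right child.
      Visit D.
      At D: no right child.
  Visit R.
  At R: no right child.

C F L Y B Q W Z S P D R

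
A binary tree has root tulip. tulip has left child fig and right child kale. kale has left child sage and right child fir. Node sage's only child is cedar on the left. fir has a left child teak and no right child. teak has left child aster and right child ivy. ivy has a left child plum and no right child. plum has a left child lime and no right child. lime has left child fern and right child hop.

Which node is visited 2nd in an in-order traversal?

In-order visits the left subtree, then the node, then the right subtree.
At tulip: go left to fig.
  fig is a leaf — visit fig.
Visit tulip.
At tulip: go right to kale.
  At kale: go left to sage.
    At sage: go left to cedar.
      cedar is a leaf — visit cedar.
    Visit sage.
    At sage: no right child.
  Visit kale.
  At kale: go right to fir.
    At fir: go left to teak.
      At teak: go left to aster.
        aster is a leaf — visit aster.
      Visit teak.
      At teak: go right to ivy.
        At ivy: go left to plum.
          At plum: go left to lime.
            At lime: go left to fern.
              fern is a leaf — visit fern.
            Visit lime.
            At lime: go right to hop.
              hop is a leaf — visit hop.
          Visit plum.
          At plum: no right child.
        Visit ivy.
        At ivy: no right child.
    Visit fir.
    At fir: no right child.
Full in-order sequence: fig, tulip, cedar, sage, kale, aster, teak, fern, lime, hop, plum, ivy, fir.

tulip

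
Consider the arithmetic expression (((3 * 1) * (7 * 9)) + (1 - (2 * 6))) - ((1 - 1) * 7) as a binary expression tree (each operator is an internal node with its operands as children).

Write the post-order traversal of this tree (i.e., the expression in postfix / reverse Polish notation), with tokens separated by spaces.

Post-order on an expression tree gives postfix notation: for each operator, emit left operand, right operand, then the operator.

3 1 * 7 9 * * 1 2 6 * - + 1 1 - 7 * -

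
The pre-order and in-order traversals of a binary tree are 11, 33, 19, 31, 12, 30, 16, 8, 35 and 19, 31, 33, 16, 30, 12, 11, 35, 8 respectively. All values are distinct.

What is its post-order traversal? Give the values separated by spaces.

The first element of pre-order is the root; it splits in-order into left and right subtrees.
Root 11: left subtree has 6 nodes {19, 31, 33, 16, 30, 12}, right has 2 {35, 8}.
  Root 33: left subtree has 2 nodes {19, 31}, right has 3 {16, 30, 12}.
    Root 19: left subtree has 0 nodes { }, right has 1 {31}.
    Root 12: left subtree has 2 nodes {16, 30}, right has 0 { }.
      Root 30: left subtree has 1 node {16}, right has 0 { }.
  Root 8: left subtree has 1 node {35}, right has 0 { }.

31 19 16 30 12 33 35 8 11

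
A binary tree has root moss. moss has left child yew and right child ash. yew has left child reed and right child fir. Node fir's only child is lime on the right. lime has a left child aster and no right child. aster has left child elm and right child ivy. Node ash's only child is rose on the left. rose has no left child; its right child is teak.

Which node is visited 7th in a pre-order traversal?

elm

Pre-order visits the node, then its left subtree, then its right subtree.
Visit moss.
At moss: go left to yew.
  Visit yew.
  At yew: go left to reed.
    reed is a leaf — visit reed.
  At yew: go right to fir.
    Visit fir.
    At fir: no left child.
    At fir: go right to lime.
      Visit lime.
      At lime: go left to aster.
        Visit aster.
        At aster: go left to elm.
          elm is a leaf — visit elm.
        At aster: go right to ivy.
          ivy is a leaf — visit ivy.
      At lime: no right child.
At moss: go right to ash.
  Visit ash.
  At ash: go left to rose.
    Visit rose.
    At rose: no left child.
    At rose: go right to teak.
      teak is a leaf — visit teak.
  At ash: no right child.
Full pre-order sequence: moss, yew, reed, fir, lime, aster, elm, ivy, ash, rose, teak.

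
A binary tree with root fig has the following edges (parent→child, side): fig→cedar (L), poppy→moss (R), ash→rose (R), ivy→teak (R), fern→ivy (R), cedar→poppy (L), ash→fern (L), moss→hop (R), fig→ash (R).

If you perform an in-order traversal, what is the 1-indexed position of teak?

8

In-order visits the left subtree, then the node, then the right subtree.
At fig: go left to cedar.
  At cedar: go left to poppy.
    At poppy: no left child.
    Visit poppy.
    At poppy: go right to moss.
      At moss: no left child.
      Visit moss.
      At moss: go right to hop.
        hop is a leaf — visit hop.
  Visit cedar.
  At cedar: no right child.
Visit fig.
At fig: go right to ash.
  At ash: go left to fern.
    At fern: no left child.
    Visit fern.
    At fern: go right to ivy.
      At ivy: no left child.
      Visit ivy.
      At ivy: go right to teak.
        teak is a leaf — visit teak.
  Visit ash.
  At ash: go right to rose.
    rose is a leaf — visit rose.
Full in-order sequence: poppy, moss, hop, cedar, fig, fern, ivy, teak, ash, rose.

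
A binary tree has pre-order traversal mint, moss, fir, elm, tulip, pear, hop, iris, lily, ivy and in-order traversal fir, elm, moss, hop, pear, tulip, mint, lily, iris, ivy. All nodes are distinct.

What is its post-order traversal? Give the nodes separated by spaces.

elm fir hop pear tulip moss lily ivy iris mint

The first element of pre-order is the root; it splits in-order into left and right subtrees.
Root mint: left subtree has 6 nodes {fir, elm, moss, hop, pear, tulip}, right has 3 {lily, iris, ivy}.
  Root moss: left subtree has 2 nodes {fir, elm}, right has 3 {hop, pear, tulip}.
    Root fir: left subtree has 0 nodes { }, right has 1 {elm}.
    Root tulip: left subtree has 2 nodes {hop, pear}, right has 0 { }.
      Root pear: left subtree has 1 node {hop}, right has 0 { }.
  Root iris: left subtree has 1 node {lily}, right has 1 {ivy}.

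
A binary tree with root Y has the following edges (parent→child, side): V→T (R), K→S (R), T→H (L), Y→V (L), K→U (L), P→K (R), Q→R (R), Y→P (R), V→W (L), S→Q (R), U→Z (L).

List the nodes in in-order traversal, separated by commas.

In-order visits the left subtree, then the node, then the right subtree.
At Y: go left to V.
  At V: go left to W.
    W is a leaf — visit W.
  Visit V.
  At V: go right to T.
    At T: go left to H.
      H is a leaf — visit H.
    Visit T.
    At T: no right child.
Visit Y.
At Y: go right to P.
  At P: no left child.
  Visit P.
  At P: go right to K.
    At K: go left to U.
      At U: go left to Z.
        Z is a leaf — visit Z.
      Visit U.
      At U: no right child.
    Visit K.
    At K: go right to S.
      At S: no left child.
      Visit S.
      At S: go right to Q.
        At Q: no left child.
        Visit Q.
        At Q: go right to R.
          R is a leaf — visit R.

W, V, H, T, Y, P, Z, U, K, S, Q, R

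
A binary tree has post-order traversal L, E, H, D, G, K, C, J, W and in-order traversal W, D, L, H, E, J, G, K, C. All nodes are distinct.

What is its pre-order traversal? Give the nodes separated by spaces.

The last element of post-order is the root; it splits in-order into left and right subtrees.
Root W: left subtree has 0 nodes { }, right has 8 {D, L, H, E, J, G, K, C}.
  Root J: left subtree has 4 nodes {D, L, H, E}, right has 3 {G, K, C}.
    Root D: left subtree has 0 nodes { }, right has 3 {L, H, E}.
      Root H: left subtree has 1 node {L}, right has 1 {E}.
    Root C: left subtree has 2 nodes {G, K}, right has 0 { }.
      Root K: left subtree has 1 node {G}, right has 0 { }.

W J D H L E C K G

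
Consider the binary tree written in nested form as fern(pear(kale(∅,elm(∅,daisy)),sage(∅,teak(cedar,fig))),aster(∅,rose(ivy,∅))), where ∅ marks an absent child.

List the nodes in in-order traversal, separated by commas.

kale, elm, daisy, pear, sage, cedar, teak, fig, fern, aster, ivy, rose

In-order visits the left subtree, then the node, then the right subtree.
At fern: go left to pear.
  At pear: go left to kale.
    At kale: no left child.
    Visit kale.
    At kale: go right to elm.
      At elm: no left child.
      Visit elm.
      At elm: go right to daisy.
        daisy is a leaf — visit daisy.
  Visit pear.
  At pear: go right to sage.
    At sage: no left child.
    Visit sage.
    At sage: go right to teak.
      At teak: go left to cedar.
        cedar is a leaf — visit cedar.
      Visit teak.
      At teak: go right to fig.
        fig is a leaf — visit fig.
Visit fern.
At fern: go right to aster.
  At aster: no left child.
  Visit aster.
  At aster: go right to rose.
    At rose: go left to ivy.
      ivy is a leaf — visit ivy.
    Visit rose.
    At rose: no right child.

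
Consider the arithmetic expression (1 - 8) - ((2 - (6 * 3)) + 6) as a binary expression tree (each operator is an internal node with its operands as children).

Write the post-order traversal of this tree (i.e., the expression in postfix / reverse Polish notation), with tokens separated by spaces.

Post-order on an expression tree gives postfix notation: for each operator, emit left operand, right operand, then the operator.

1 8 - 2 6 3 * - 6 + -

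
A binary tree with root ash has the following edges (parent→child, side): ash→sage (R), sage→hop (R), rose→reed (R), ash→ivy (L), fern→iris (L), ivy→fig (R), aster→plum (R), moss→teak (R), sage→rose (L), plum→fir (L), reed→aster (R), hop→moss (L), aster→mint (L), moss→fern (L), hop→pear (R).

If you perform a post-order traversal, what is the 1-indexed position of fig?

Post-order visits the left subtree, then the right subtree, then the node.
At ash: go left to ivy.
  At ivy: no left child.
  At ivy: go right to fig.
    fig is a leaf — visit fig.
  Visit ivy.
At ash: go right to sage.
  At sage: go left to rose.
    At rose: no left child.
    At rose: go right to reed.
      At reed: no left child.
      At reed: go right to aster.
        At aster: go left to mint.
          mint is a leaf — visit mint.
        At aster: go right to plum.
          At plum: go left to fir.
            fir is a leaf — visit fir.
          At plum: no right child.
          Visit plum.
        Visit aster.
      Visit reed.
    Visit rose.
  At sage: go right to hop.
    At hop: go left to moss.
      At moss: go left to fern.
        At fern: go left to iris.
          iris is a leaf — visit iris.
        At fern: no right child.
        Visit fern.
      At moss: go right to teak.
        teak is a leaf — visit teak.
      Visit moss.
    At hop: go right to pear.
      pear is a leaf — visit pear.
    Visit hop.
  Visit sage.
Visit ash.
Full post-order sequence: fig, ivy, mint, fir, plum, aster, reed, rose, iris, fern, teak, moss, pear, hop, sage, ash.

1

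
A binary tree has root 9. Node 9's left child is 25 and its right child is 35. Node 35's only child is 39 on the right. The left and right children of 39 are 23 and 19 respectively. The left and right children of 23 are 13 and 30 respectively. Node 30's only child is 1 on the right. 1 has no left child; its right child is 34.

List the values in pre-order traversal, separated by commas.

9, 25, 35, 39, 23, 13, 30, 1, 34, 19

Pre-order visits the node, then its left subtree, then its right subtree.
Visit 9.
At 9: go left to 25.
  25 is a leaf — visit 25.
At 9: go right to 35.
  Visit 35.
  At 35: no left child.
  At 35: go right to 39.
    Visit 39.
    At 39: go left to 23.
      Visit 23.
      At 23: go left to 13.
        13 is a leaf — visit 13.
      At 23: go right to 30.
        Visit 30.
        At 30: no left child.
        At 30: go right to 1.
          Visit 1.
          At 1: no left child.
          At 1: go right to 34.
            34 is a leaf — visit 34.
    At 39: go right to 19.
      19 is a leaf — visit 19.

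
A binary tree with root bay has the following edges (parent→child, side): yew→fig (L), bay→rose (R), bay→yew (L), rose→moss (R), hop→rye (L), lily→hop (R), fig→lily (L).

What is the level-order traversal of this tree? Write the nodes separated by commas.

bay, yew, rose, fig, moss, lily, hop, rye

Level-order visits nodes level by level from the root, left to right within each level.
Level 0: bay
Level 1: yew, rose
Level 2: fig, moss
Level 3: lily
Level 4: hop
Level 5: rye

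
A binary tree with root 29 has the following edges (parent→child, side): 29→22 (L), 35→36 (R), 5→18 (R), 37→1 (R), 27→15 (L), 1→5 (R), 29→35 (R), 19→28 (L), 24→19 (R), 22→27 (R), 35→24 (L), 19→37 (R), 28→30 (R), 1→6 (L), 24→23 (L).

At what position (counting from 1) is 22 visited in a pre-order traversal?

Pre-order visits the node, then its left subtree, then its right subtree.
Visit 29.
At 29: go left to 22.
  Visit 22.
  At 22: no left child.
  At 22: go right to 27.
    Visit 27.
    At 27: go left to 15.
      15 is a leaf — visit 15.
    At 27: no right child.
At 29: go right to 35.
  Visit 35.
  At 35: go left to 24.
    Visit 24.
    At 24: go left to 23.
      23 is a leaf — visit 23.
    At 24: go right to 19.
      Visit 19.
      At 19: go left to 28.
        Visit 28.
        At 28: no left child.
        At 28: go right to 30.
          30 is a leaf — visit 30.
      At 19: go right to 37.
        Visit 37.
        At 37: no left child.
        At 37: go right to 1.
          Visit 1.
          At 1: go left to 6.
            6 is a leaf — visit 6.
          At 1: go right to 5.
            Visit 5.
            At 5: no left child.
            At 5: go right to 18.
              18 is a leaf — visit 18.
  At 35: go right to 36.
    36 is a leaf — visit 36.
Full pre-order sequence: 29, 22, 27, 15, 35, 24, 23, 19, 28, 30, 37, 1, 6, 5, 18, 36.

2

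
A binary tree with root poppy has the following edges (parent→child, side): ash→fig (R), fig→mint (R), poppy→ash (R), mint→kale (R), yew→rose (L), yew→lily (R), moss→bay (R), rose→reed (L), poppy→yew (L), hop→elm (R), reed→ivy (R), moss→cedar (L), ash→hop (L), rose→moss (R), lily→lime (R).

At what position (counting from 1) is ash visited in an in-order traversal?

In-order visits the left subtree, then the node, then the right subtree.
At poppy: go left to yew.
  At yew: go left to rose.
    At rose: go left to reed.
      At reed: no left child.
      Visit reed.
      At reed: go right to ivy.
        ivy is a leaf — visit ivy.
    Visit rose.
    At rose: go right to moss.
      At moss: go left to cedar.
        cedar is a leaf — visit cedar.
      Visit moss.
      At moss: go right to bay.
        bay is a leaf — visit bay.
  Visit yew.
  At yew: go right to lily.
    At lily: no left child.
    Visit lily.
    At lily: go right to lime.
      lime is a leaf — visit lime.
Visit poppy.
At poppy: go right to ash.
  At ash: go left to hop.
    At hop: no left child.
    Visit hop.
    At hop: go right to elm.
      elm is a leaf — visit elm.
  Visit ash.
  At ash: go right to fig.
    At fig: no left child.
    Visit fig.
    At fig: go right to mint.
      At mint: no left child.
      Visit mint.
      At mint: go right to kale.
        kale is a leaf — visit kale.
Full in-order sequence: reed, ivy, rose, cedar, moss, bay, yew, lily, lime, poppy, hop, elm, ash, fig, mint, kale.

13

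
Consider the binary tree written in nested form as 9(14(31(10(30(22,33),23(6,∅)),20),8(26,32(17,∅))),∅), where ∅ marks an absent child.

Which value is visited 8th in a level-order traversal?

32

Level-order visits nodes level by level from the root, left to right within each level.
Level 0: 9
Level 1: 14
Level 2: 31, 8
Level 3: 10, 20, 26, 32
Level 4: 30, 23, 17
Level 5: 22, 33, 6
Full level-order sequence: 9, 14, 31, 8, 10, 20, 26, 32, 30, 23, 17, 22, 33, 6.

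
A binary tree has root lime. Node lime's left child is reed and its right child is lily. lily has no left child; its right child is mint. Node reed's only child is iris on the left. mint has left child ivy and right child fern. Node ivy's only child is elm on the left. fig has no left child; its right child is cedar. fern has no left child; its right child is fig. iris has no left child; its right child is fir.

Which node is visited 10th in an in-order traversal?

In-order visits the left subtree, then the node, then the right subtree.
At lime: go left to reed.
  At reed: go left to iris.
    At iris: no left child.
    Visit iris.
    At iris: go right to fir.
      fir is a leaf — visit fir.
  Visit reed.
  At reed: no right child.
Visit lime.
At lime: go right to lily.
  At lily: no left child.
  Visit lily.
  At lily: go right to mint.
    At mint: go left to ivy.
      At ivy: go left to elm.
        elm is a leaf — visit elm.
      Visit ivy.
      At ivy: no right child.
    Visit mint.
    At mint: go right to fern.
      At fern: no left child.
      Visit fern.
      At fern: go right to fig.
        At fig: no left child.
        Visit fig.
        At fig: go right to cedar.
          cedar is a leaf — visit cedar.
Full in-order sequence: iris, fir, reed, lime, lily, elm, ivy, mint, fern, fig, cedar.

fig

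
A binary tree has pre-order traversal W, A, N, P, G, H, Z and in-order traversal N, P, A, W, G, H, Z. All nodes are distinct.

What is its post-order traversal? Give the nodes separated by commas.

The first element of pre-order is the root; it splits in-order into left and right subtrees.
Root W: left subtree has 3 nodes {N, P, A}, right has 3 {G, H, Z}.
  Root A: left subtree has 2 nodes {N, P}, right has 0 { }.
    Root N: left subtree has 0 nodes { }, right has 1 {P}.
  Root G: left subtree has 0 nodes { }, right has 2 {H, Z}.
    Root H: left subtree has 0 nodes { }, right has 1 {Z}.

P, N, A, Z, H, G, W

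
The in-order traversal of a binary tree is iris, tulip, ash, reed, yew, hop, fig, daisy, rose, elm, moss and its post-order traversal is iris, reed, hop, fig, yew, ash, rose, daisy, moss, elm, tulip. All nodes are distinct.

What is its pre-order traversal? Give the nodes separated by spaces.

tulip iris elm daisy ash yew reed fig hop rose moss

The last element of post-order is the root; it splits in-order into left and right subtrees.
Root tulip: left subtree has 1 node {iris}, right has 9 {ash, reed, yew, hop, fig, daisy, rose, elm, moss}.
  Root elm: left subtree has 7 nodes {ash, reed, yew, hop, fig, daisy, rose}, right has 1 {moss}.
    Root daisy: left subtree has 5 nodes {ash, reed, yew, hop, fig}, right has 1 {rose}.
      Root ash: left subtree has 0 nodes { }, right has 4 {reed, yew, hop, fig}.
        Root yew: left subtree has 1 node {reed}, right has 2 {hop, fig}.
          Root fig: left subtree has 1 node {hop}, right has 0 { }.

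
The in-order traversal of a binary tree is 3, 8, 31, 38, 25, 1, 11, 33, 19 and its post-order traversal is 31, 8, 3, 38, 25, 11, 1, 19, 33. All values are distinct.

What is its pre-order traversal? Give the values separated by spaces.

The last element of post-order is the root; it splits in-order into left and right subtrees.
Root 33: left subtree has 7 nodes {3, 8, 31, 38, 25, 1, 11}, right has 1 {19}.
  Root 1: left subtree has 5 nodes {3, 8, 31, 38, 25}, right has 1 {11}.
    Root 25: left subtree has 4 nodes {3, 8, 31, 38}, right has 0 { }.
      Root 38: left subtree has 3 nodes {3, 8, 31}, right has 0 { }.
        Root 3: left subtree has 0 nodes { }, right has 2 {8, 31}.
          Root 8: left subtree has 0 nodes { }, right has 1 {31}.

33 1 25 38 3 8 31 11 19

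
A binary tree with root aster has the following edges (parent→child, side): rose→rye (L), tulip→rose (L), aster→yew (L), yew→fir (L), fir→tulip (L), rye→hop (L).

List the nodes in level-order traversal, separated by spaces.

aster yew fir tulip rose rye hop

Level-order visits nodes level by level from the root, left to right within each level.
Level 0: aster
Level 1: yew
Level 2: fir
Level 3: tulip
Level 4: rose
Level 5: rye
Level 6: hop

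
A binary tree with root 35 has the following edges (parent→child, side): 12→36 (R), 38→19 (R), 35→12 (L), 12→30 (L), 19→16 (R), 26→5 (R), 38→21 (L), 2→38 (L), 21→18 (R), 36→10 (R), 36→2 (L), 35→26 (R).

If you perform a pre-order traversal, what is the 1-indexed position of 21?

Pre-order visits the node, then its left subtree, then its right subtree.
Visit 35.
At 35: go left to 12.
  Visit 12.
  At 12: go left to 30.
    30 is a leaf — visit 30.
  At 12: go right to 36.
    Visit 36.
    At 36: go left to 2.
      Visit 2.
      At 2: go left to 38.
        Visit 38.
        At 38: go left to 21.
          Visit 21.
          At 21: no left child.
          At 21: go right to 18.
            18 is a leaf — visit 18.
        At 38: go right to 19.
          Visit 19.
          At 19: no left child.
          At 19: go right to 16.
            16 is a leaf — visit 16.
      At 2: no right child.
    At 36: go right to 10.
      10 is a leaf — visit 10.
At 35: go right to 26.
  Visit 26.
  At 26: no left child.
  At 26: go right to 5.
    5 is a leaf — visit 5.
Full pre-order sequence: 35, 12, 30, 36, 2, 38, 21, 18, 19, 16, 10, 26, 5.

7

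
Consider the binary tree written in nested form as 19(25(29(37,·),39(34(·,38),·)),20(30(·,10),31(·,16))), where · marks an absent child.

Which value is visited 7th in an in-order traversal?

In-order visits the left subtree, then the node, then the right subtree.
At 19: go left to 25.
  At 25: go left to 29.
    At 29: go left to 37.
      37 is a leaf — visit 37.
    Visit 29.
    At 29: no right child.
  Visit 25.
  At 25: go right to 39.
    At 39: go left to 34.
      At 34: no left child.
      Visit 34.
      At 34: go right to 38.
        38 is a leaf — visit 38.
    Visit 39.
    At 39: no right child.
Visit 19.
At 19: go right to 20.
  At 20: go left to 30.
    At 30: no left child.
    Visit 30.
    At 30: go right to 10.
      10 is a leaf — visit 10.
  Visit 20.
  At 20: go right to 31.
    At 31: no left child.
    Visit 31.
    At 31: go right to 16.
      16 is a leaf — visit 16.
Full in-order sequence: 37, 29, 25, 34, 38, 39, 19, 30, 10, 20, 31, 16.

19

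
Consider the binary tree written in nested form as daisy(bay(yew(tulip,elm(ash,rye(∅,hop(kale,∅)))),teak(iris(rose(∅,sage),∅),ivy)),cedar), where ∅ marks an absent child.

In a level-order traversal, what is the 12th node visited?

Level-order visits nodes level by level from the root, left to right within each level.
Level 0: daisy
Level 1: bay, cedar
Level 2: yew, teak
Level 3: tulip, elm, iris, ivy
Level 4: ash, rye, rose
Level 5: hop, sage
Level 6: kale
Full level-order sequence: daisy, bay, cedar, yew, teak, tulip, elm, iris, ivy, ash, rye, rose, hop, sage, kale.

rose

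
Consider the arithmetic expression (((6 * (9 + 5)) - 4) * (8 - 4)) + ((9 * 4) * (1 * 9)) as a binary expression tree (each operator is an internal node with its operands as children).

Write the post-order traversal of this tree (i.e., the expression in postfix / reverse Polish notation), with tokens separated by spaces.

6 9 5 + * 4 - 8 4 - * 9 4 * 1 9 * * +

Post-order on an expression tree gives postfix notation: for each operator, emit left operand, right operand, then the operator.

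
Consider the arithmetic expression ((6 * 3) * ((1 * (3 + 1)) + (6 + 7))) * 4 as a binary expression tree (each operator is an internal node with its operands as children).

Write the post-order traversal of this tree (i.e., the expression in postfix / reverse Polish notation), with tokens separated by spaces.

Post-order on an expression tree gives postfix notation: for each operator, emit left operand, right operand, then the operator.

6 3 * 1 3 1 + * 6 7 + + * 4 *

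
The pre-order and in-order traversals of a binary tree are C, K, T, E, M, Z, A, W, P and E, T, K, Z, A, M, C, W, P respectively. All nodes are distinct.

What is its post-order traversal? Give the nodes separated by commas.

The first element of pre-order is the root; it splits in-order into left and right subtrees.
Root C: left subtree has 6 nodes {E, T, K, Z, A, M}, right has 2 {W, P}.
  Root K: left subtree has 2 nodes {E, T}, right has 3 {Z, A, M}.
    Root T: left subtree has 1 node {E}, right has 0 { }.
    Root M: left subtree has 2 nodes {Z, A}, right has 0 { }.
      Root Z: left subtree has 0 nodes { }, right has 1 {A}.
  Root W: left subtree has 0 nodes { }, right has 1 {P}.

E, T, A, Z, M, K, P, W, C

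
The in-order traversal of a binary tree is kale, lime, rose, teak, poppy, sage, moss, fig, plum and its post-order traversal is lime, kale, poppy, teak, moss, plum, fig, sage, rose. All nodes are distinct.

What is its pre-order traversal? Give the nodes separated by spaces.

The last element of post-order is the root; it splits in-order into left and right subtrees.
Root rose: left subtree has 2 nodes {kale, lime}, right has 6 {teak, poppy, sage, moss, fig, plum}.
  Root kale: left subtree has 0 nodes { }, right has 1 {lime}.
  Root sage: left subtree has 2 nodes {teak, poppy}, right has 3 {moss, fig, plum}.
    Root teak: left subtree has 0 nodes { }, right has 1 {poppy}.
    Root fig: left subtree has 1 node {moss}, right has 1 {plum}.

rose kale lime sage teak poppy fig moss plum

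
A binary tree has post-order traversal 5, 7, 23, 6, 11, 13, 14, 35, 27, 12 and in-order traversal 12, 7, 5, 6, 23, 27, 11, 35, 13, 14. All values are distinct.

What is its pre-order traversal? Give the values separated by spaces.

The last element of post-order is the root; it splits in-order into left and right subtrees.
Root 12: left subtree has 0 nodes { }, right has 9 {7, 5, 6, 23, 27, 11, 35, 13, 14}.
  Root 27: left subtree has 4 nodes {7, 5, 6, 23}, right has 4 {11, 35, 13, 14}.
    Root 6: left subtree has 2 nodes {7, 5}, right has 1 {23}.
      Root 7: left subtree has 0 nodes { }, right has 1 {5}.
    Root 35: left subtree has 1 node {11}, right has 2 {13, 14}.
      Root 14: left subtree has 1 node {13}, right has 0 { }.

12 27 6 7 5 23 35 11 14 13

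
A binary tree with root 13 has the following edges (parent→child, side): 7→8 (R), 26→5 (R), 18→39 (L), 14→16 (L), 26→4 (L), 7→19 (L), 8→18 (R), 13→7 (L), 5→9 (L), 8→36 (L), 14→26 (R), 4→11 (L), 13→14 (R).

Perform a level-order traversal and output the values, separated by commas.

Level-order visits nodes level by level from the root, left to right within each level.
Level 0: 13
Level 1: 7, 14
Level 2: 19, 8, 16, 26
Level 3: 36, 18, 4, 5
Level 4: 39, 11, 9

13, 7, 14, 19, 8, 16, 26, 36, 18, 4, 5, 39, 11, 9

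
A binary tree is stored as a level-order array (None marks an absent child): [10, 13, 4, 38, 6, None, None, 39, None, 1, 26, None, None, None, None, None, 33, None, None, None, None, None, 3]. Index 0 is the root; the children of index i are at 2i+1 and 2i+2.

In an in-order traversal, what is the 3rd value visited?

In-order visits the left subtree, then the node, then the right subtree.
At 10: go left to 13.
  At 13: go left to 38.
    At 38: go left to 39.
      At 39: no left child.
      Visit 39.
      At 39: go right to 33.
        33 is a leaf — visit 33.
    Visit 38.
    At 38: no right child.
  Visit 13.
  At 13: go right to 6.
    At 6: go left to 1.
      1 is a leaf — visit 1.
    Visit 6.
    At 6: go right to 26.
      At 26: no left child.
      Visit 26.
      At 26: go right to 3.
        3 is a leaf — visit 3.
Visit 10.
At 10: go right to 4.
  4 is a leaf — visit 4.
Full in-order sequence: 39, 33, 38, 13, 1, 6, 26, 3, 10, 4.

38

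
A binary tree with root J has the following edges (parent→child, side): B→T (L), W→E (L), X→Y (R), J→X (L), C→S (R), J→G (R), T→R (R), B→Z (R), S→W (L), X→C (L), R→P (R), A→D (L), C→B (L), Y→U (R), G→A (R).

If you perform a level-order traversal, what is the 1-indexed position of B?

7

Level-order visits nodes level by level from the root, left to right within each level.
Level 0: J
Level 1: X, G
Level 2: C, Y, A
Level 3: B, S, U, D
Level 4: T, Z, W
Level 5: R, E
Level 6: P
Full level-order sequence: J, X, G, C, Y, A, B, S, U, D, T, Z, W, R, E, P.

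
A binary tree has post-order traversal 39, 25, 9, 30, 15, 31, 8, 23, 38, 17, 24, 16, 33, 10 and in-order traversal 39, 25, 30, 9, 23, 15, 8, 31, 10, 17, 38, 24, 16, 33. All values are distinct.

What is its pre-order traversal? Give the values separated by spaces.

10 23 30 25 39 9 8 15 31 33 16 24 17 38

The last element of post-order is the root; it splits in-order into left and right subtrees.
Root 10: left subtree has 8 nodes {39, 25, 30, 9, 23, 15, 8, 31}, right has 5 {17, 38, 24, 16, 33}.
  Root 23: left subtree has 4 nodes {39, 25, 30, 9}, right has 3 {15, 8, 31}.
    Root 30: left subtree has 2 nodes {39, 25}, right has 1 {9}.
      Root 25: left subtree has 1 node {39}, right has 0 { }.
    Root 8: left subtree has 1 node {15}, right has 1 {31}.
  Root 33: left subtree has 4 nodes {17, 38, 24, 16}, right has 0 { }.
    Root 16: left subtree has 3 nodes {17, 38, 24}, right has 0 { }.
      Root 24: left subtree has 2 nodes {17, 38}, right has 0 { }.
        Root 17: left subtree has 0 nodes { }, right has 1 {38}.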